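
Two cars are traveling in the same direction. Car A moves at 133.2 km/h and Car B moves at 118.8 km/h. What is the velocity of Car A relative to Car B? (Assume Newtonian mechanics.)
v_rel = v_A - v_B = 133.2 - 118.8 = 14.4 km/h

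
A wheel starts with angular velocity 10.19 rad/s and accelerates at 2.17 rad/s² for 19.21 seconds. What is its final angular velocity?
ω = ω₀ + αt = 10.19 + 2.17 × 19.21 = 51.88 rad/s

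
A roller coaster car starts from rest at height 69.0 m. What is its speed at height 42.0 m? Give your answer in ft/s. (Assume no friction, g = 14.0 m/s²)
mgh₁ = ½mv₂² + mgh₂ → v₂ = √(2g(h₁−h₂)) = √(2×14.0×(69−42)) = 27.5 m/s = 90.21 ft/s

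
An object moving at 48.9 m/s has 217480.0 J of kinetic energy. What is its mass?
KE = ½mv² → m = 2KE/v² = 2×217480.0/48.9² = 181.9 kg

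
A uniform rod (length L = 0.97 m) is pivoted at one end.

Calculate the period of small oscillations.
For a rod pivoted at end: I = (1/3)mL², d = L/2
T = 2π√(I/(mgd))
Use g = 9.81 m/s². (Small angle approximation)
I/m = (1/3)L² = 0.3136 m²; d = L/2 = 0.485 m
T = 2π√(I/(mgd)) = 2π√(0.3136/(9.81×0.485)) = 1.613 s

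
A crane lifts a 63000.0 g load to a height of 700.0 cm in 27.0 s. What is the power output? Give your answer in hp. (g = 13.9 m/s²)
W = mgh = 63×13.9×7 = 6130 J
P = W/t = 6130/27 = 227 W = 0.3045 hp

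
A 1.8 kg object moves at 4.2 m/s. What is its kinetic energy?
KE = ½mv² = ½×1.8×4.2² = 15.876 J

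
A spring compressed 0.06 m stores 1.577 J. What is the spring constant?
PE = ½kx² → k = 2PE/x² = 2×1.577/0.06² = 876.1 N/m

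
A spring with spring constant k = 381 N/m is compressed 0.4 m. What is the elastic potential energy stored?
PE = ½kx² = ½×381×0.4² = 30.48 J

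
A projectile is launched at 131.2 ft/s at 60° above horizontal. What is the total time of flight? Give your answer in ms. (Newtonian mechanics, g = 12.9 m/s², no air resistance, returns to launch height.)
T = 2v₀sin(θ)/g (with unit conversion) = 5369.0 ms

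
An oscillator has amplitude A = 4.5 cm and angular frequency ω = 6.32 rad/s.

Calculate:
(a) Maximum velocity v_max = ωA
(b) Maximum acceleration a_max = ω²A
v_max = ωA = 6.32×0.045 = 0.2844 m/s
a_max = ω²A = 6.32²×0.045 = 1.797 m/s²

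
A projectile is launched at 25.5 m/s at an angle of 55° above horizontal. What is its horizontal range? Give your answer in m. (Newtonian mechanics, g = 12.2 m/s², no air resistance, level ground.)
R = v₀² sin(2θ) / g = 50.08 m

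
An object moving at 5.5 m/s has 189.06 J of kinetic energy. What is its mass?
KE = ½mv² → m = 2KE/v² = 2×189.06/5.5² = 12.5 kg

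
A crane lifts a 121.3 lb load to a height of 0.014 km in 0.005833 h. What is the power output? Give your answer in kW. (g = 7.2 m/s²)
W = mgh = 55.02×7.2×14 = 5546 J
P = W/t = 5546/21 = 264.1 W = 0.2641 kW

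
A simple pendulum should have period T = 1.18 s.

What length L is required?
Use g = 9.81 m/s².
T = 2π√(L/g) → L = g(T/2π)² = 9.81×(1.18/2π)² = 0.346 m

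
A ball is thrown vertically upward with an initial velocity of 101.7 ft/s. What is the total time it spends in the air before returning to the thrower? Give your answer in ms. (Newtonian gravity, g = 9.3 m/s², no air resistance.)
t_total = 2v₀/g (with unit conversion) = 6666.0 ms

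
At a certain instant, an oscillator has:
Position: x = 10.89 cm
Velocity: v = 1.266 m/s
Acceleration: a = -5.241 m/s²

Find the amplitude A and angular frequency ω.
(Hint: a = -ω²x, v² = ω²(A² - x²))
a = −ω²x → ω = √(|a|/x) = √(5.241/0.1089) = 6.937 rad/s
v² = ω²(A² − x²) → A = √(x² + v²/ω²) = √(0.1089² + 1.266²/6.937²) = 0.2125 m = 21.25 cm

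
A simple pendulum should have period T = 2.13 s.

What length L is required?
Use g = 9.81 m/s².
T = 2π√(L/g) → L = g(T/2π)² = 9.81×(2.13/2π)² = 1.127 m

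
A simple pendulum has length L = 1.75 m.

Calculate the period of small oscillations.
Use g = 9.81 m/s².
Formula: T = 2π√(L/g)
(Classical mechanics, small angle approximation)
T = 2π√(L/g) = 2π√(1.75/9.81) = 2.654 s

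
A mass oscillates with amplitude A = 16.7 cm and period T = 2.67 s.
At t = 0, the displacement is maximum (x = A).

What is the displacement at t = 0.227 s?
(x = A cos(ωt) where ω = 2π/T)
ω = 2π/T = 2π/2.67 = 2.353 rad/s
x = A cos(ωt) = 16.7×cos(2.353×0.227) = 14.37 cm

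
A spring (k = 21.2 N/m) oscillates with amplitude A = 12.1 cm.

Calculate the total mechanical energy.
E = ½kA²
E = ½kA² = ½×21.2×(0.121)² = 0.1552 J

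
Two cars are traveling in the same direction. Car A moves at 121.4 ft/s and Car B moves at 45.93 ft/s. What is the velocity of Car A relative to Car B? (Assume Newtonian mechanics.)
v_rel = v_A - v_B = 121.4 - 45.93 = 75.47 ft/s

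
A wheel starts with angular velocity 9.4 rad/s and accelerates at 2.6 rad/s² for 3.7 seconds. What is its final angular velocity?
ω = ω₀ + αt = 9.4 + 2.6 × 3.7 = 19.02 rad/s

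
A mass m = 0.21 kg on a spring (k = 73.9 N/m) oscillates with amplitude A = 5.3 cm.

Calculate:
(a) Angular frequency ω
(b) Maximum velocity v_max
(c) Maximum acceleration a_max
ω = √(k/m) = √(73.9/0.21) = 18.76 rad/s
v_max = ωA = 18.76×0.053 = 0.9942 m/s
a_max = ω²A = 18.76²×0.053 = 18.65 m/s²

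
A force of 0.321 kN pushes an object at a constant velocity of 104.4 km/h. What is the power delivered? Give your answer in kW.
P = Fv = 321 N × 29 m/s = 9309 W = 9.309 kW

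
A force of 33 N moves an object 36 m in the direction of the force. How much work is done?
W = Fd = 33×36 = 1188.0 J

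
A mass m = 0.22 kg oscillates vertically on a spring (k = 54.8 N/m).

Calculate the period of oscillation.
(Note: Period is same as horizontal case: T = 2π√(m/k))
T = 2π√(m/k) = 2π√(0.22/54.8) = 0.3981 s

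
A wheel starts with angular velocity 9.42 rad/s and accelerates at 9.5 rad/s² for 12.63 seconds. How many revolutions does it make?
θ = ω₀t + ½αt² = 9.42×12.63 + ½×9.5×12.63² = 876.68 rad
Revolutions = θ/(2π) = 876.68/(2π) = 139.53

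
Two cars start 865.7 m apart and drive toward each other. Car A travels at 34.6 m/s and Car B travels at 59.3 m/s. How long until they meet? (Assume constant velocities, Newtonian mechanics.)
Combined speed: v_combined = 34.6 + 59.3 = 93.9 m/s
Time to meet: t = d/93.9 = 865.7/93.9 = 9.22 s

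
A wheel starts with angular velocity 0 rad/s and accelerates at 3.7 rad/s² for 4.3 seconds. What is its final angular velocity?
ω = ω₀ + αt = 0 + 3.7 × 4.3 = 15.91 rad/s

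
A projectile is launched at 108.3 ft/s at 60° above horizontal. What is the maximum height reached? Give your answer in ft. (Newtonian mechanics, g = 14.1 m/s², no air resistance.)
H = v₀²sin²(θ)/(2g) (with unit conversion) = 95.08 ft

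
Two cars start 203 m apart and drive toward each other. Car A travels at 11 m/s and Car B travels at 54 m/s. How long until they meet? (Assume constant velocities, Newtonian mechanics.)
Combined speed: v_combined = 11 + 54 = 65 m/s
Time to meet: t = d/65 = 203/65 = 3.12 s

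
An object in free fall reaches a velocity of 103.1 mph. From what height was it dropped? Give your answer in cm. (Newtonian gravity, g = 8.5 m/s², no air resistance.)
h = v²/(2g) (with unit conversion) = 12500.0 cm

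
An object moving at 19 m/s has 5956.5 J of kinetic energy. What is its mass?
KE = ½mv² → m = 2KE/v² = 2×5956.5/19² = 33.0 kg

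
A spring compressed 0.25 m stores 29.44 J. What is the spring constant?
PE = ½kx² → k = 2PE/x² = 2×29.44/0.25² = 942.1 N/m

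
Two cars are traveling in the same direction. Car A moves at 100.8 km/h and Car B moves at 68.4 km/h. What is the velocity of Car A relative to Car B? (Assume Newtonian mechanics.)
v_rel = v_A - v_B = 100.8 - 68.4 = 32.4 km/h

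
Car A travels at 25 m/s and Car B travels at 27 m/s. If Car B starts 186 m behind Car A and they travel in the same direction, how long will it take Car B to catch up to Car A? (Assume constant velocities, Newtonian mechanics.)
Relative speed: v_rel = 27 - 25 = 2 m/s
Time to catch: t = d₀/v_rel = 186/2 = 93.0 s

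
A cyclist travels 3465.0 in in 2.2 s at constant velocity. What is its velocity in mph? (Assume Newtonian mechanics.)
v = d/t (with unit conversion) = 89.49 mph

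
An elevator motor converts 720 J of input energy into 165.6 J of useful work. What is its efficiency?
η = W_out/W_in = 165.6/720 = 0.23 = 23.0%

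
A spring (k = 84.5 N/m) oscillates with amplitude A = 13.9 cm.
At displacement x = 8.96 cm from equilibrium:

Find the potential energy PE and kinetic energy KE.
E_total = ½kA² = ½×84.5×(0.139)² = 0.8163 J
PE = ½kx² = ½×84.5×(0.0896)² = 0.3392 J
KE = E_total − PE = 0.4771 J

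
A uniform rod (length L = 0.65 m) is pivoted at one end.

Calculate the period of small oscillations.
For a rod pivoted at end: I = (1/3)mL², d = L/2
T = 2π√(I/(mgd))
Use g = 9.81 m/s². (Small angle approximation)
I/m = (1/3)L² = 0.1408 m²; d = L/2 = 0.325 m
T = 2π√(I/(mgd)) = 2π√(0.1408/(9.81×0.325)) = 1.321 s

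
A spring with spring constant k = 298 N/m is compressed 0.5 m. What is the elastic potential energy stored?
PE = ½kx² = ½×298×0.5² = 37.25 J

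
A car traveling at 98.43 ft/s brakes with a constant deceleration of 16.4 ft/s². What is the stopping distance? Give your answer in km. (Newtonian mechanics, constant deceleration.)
d = v₀² / (2a) (with unit conversion) = 0.09003 km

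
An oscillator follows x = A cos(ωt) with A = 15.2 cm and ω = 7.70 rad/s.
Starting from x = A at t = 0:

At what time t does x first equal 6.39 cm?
cos(ωt) = x/A = 6.39/15.2 = 0.4204
ωt = arccos(0.4204) = 1.137 rad
t = 1.137/7.7 = 0.1477 s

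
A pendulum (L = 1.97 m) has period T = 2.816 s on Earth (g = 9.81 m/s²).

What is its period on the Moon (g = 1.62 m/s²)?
T = 2π√(L/g), so T_moon/T_earth = √(g_earth/g_moon)
T_moon = 2π√(1.97/1.62) = 6.929 s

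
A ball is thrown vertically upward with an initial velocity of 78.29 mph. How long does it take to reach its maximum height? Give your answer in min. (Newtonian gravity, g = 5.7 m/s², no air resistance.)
t_up = v₀/g (with unit conversion) = 0.1023 min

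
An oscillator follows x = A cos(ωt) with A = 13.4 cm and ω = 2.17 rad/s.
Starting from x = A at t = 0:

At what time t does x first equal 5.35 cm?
cos(ωt) = x/A = 5.35/13.4 = 0.3993
ωt = arccos(0.3993) = 1.16 rad
t = 1.16/2.17 = 0.5346 s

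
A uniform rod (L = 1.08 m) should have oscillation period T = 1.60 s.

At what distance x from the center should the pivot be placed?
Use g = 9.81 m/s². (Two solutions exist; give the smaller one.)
T = 2π√((L²/12 + x²)/(gx)). Let c = T²g/(4π²) = 0.6361.
x² − cx + L²/12 = 0 → x = (c − √(c² − L²/3))/2 = 0.2551 m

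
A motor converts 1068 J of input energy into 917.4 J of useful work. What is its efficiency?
η = W_out/W_in = 917.4/1068 = 0.859 = 85.9%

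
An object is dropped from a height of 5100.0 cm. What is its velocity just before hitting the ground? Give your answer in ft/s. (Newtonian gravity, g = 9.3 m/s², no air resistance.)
v = √(2gh) (with unit conversion) = 101.0 ft/s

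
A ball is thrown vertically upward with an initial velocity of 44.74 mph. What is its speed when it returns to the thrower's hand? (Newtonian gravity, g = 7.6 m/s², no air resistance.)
By conservation of energy, the ball returns at the same speed = 44.74 mph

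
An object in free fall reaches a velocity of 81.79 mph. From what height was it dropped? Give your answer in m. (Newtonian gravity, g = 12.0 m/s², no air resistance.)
h = v²/(2g) (with unit conversion) = 55.7 m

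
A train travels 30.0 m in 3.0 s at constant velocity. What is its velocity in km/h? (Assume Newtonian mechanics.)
v = d/t (with unit conversion) = 36.0 km/h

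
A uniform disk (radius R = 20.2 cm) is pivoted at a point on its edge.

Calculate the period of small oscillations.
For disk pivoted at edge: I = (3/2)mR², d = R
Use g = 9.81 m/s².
I/m = (3/2)R² = 0.06121 m²; d = R = 0.202 m
T = 2π√((3/2)R²/(gR)) = 2π√(3R/(2g)) = 1.104 s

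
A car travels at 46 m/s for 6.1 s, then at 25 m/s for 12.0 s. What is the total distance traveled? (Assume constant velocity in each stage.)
d₁ = v₁t₁ = 46 × 6.1 = 280.6 m
d₂ = v₂t₂ = 25 × 12.0 = 300 m
d_total = 280.6 + 300 = 580.6 m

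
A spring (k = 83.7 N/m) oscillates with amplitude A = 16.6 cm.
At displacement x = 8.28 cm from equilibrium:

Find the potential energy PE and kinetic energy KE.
E_total = ½kA² = ½×83.7×(0.166)² = 1.153 J
PE = ½kx² = ½×83.7×(0.0828)² = 0.2869 J
KE = E_total − PE = 0.8663 J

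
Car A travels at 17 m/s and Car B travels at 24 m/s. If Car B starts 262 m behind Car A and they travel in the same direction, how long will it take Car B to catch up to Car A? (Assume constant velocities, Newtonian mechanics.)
Relative speed: v_rel = 24 - 17 = 7 m/s
Time to catch: t = d₀/v_rel = 262/7 = 37.43 s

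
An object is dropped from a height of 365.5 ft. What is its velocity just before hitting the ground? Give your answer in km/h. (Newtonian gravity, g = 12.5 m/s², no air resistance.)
v = √(2gh) (with unit conversion) = 190.0 km/h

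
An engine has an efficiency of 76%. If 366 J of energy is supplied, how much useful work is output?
W_out = η × W_in = 0.76 × 366 = 278.16 J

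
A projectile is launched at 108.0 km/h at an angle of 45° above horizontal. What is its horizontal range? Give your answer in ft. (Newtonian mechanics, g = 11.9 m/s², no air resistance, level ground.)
R = v₀² sin(2θ) / g (with unit conversion) = 248.1 ft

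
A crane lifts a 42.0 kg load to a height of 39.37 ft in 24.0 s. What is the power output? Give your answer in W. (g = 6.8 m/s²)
W = mgh = 42×6.8×12 = 3427 J
P = W/t = 3427/24 = 142.8 W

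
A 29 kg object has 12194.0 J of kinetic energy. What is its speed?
KE = ½mv² → v = √(2KE/m) = √(2×12194.0/29) = 29.0 m/s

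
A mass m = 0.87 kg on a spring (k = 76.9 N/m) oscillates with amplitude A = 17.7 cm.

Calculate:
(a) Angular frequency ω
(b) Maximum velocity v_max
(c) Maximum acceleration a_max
ω = √(k/m) = √(76.9/0.87) = 9.402 rad/s
v_max = ωA = 9.402×0.177 = 1.664 m/s
a_max = ω²A = 9.402²×0.177 = 15.65 m/s²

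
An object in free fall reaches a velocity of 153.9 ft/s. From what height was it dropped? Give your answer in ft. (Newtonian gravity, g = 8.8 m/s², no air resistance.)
h = v²/(2g) (with unit conversion) = 410.2 ft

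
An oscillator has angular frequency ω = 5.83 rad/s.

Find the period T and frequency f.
T = 2π/ω = 2π/5.83 = 1.078 s; f = ω/2π = 0.9279 Hz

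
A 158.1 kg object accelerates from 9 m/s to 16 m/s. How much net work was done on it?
W_net = ΔKE = ½m(v₂² − v₁²) = ½×158.1×(16² − 9²) = 13833.75 J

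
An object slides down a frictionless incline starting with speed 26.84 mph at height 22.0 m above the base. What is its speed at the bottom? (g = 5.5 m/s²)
½mv₀² + mgh = ½mv² → v = √(v₀² + 2gh) = √(12² + 2×5.5×22) = 19.65 m/s = 43.95 mph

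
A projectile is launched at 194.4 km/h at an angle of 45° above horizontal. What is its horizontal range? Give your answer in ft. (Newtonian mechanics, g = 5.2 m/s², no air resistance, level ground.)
R = v₀² sin(2θ) / g (with unit conversion) = 1840.0 ft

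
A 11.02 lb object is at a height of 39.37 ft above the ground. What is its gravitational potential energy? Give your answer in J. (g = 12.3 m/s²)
PE = mgh = 4.999 kg × 12.3 m/s² × 12 m = 737.8 J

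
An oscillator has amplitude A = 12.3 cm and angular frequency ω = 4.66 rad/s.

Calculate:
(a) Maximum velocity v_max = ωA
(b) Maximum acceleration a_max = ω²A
v_max = ωA = 4.66×0.123 = 0.5732 m/s
a_max = ω²A = 4.66²×0.123 = 2.671 m/s²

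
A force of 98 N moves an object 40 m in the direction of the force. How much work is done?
W = Fd = 98×40 = 3920.0 J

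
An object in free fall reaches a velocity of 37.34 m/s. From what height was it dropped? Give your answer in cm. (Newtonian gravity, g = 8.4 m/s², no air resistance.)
h = v²/(2g) (with unit conversion) = 8299.0 cm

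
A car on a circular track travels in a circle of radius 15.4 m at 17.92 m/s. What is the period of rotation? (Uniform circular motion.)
T = 2πr/v = 2π×15.4/17.92 = 5.4 s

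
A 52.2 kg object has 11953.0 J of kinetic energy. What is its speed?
KE = ½mv² → v = √(2KE/m) = √(2×11953.0/52.2) = 21.4 m/s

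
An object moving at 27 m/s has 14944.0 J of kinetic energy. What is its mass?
KE = ½mv² → m = 2KE/v² = 2×14944.0/27² = 41.0 kg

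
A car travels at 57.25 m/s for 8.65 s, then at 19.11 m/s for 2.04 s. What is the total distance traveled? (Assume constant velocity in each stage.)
d₁ = v₁t₁ = 57.25 × 8.65 = 495.213 m
d₂ = v₂t₂ = 19.11 × 2.04 = 38.9844 m
d_total = 495.213 + 38.9844 = 534.2 m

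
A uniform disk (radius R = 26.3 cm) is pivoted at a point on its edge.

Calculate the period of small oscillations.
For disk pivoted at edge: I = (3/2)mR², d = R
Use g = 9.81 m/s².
I/m = (3/2)R² = 0.1038 m²; d = R = 0.263 m
T = 2π√((3/2)R²/(gR)) = 2π√(3R/(2g)) = 1.26 s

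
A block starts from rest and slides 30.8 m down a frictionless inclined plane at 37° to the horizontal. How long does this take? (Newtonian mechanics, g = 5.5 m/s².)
a = g sin(θ) = 5.5 × sin(37°) = 3.31 m/s²
t = √(2d/a) = √(2 × 30.8 / 3.31) = 4.31 s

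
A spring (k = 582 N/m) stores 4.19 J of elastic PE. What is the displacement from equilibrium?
PE = ½kx² → x = √(2PE/k) = √(2×4.19/582) = 0.12 m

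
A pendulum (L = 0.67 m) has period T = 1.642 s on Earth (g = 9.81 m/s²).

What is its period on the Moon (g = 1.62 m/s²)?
T = 2π√(L/g), so T_moon/T_earth = √(g_earth/g_moon)
T_moon = 2π√(0.67/1.62) = 4.041 s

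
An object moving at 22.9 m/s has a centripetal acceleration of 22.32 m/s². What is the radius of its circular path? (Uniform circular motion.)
r = v²/a_c = 22.9²/22.32 = 23.5 m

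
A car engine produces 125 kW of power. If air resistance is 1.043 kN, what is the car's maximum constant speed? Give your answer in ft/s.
P = Fv → v = P/F = 125000 W / 1043 N = 119.8 m/s = 393.2 ft/s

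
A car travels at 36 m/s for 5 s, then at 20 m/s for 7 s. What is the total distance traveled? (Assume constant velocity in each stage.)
d₁ = v₁t₁ = 36 × 5 = 180 m
d₂ = v₂t₂ = 20 × 7 = 140 m
d_total = 180 + 140 = 320 m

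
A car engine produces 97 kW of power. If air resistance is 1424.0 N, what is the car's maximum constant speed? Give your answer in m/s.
P = Fv → v = P/F = 97000 W / 1424 N = 68.12 m/s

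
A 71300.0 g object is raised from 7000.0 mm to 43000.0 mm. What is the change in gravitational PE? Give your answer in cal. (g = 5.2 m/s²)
ΔPE = mg(h₂ − h₁) = 71.3 kg × 5.2 m/s² × (43 − 7) m = 1.335e+04 J = 3190.0 cal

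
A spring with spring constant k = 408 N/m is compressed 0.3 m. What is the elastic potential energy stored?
PE = ½kx² = ½×408×0.3² = 18.36 J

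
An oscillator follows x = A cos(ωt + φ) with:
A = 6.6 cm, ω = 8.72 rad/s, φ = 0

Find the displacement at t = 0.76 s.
x = A cos(ωt + φ) = 6.6×cos(8.72×0.76 + 0) = 6.213 cm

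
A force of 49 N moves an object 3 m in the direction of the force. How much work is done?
W = Fd = 49×3 = 147.0 J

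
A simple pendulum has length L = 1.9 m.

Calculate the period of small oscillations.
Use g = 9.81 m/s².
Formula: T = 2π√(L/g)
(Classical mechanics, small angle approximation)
T = 2π√(L/g) = 2π√(1.9/9.81) = 2.765 s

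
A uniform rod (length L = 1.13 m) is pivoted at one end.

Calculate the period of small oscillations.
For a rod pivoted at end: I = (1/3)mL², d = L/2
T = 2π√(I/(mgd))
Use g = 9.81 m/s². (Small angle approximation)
I/m = (1/3)L² = 0.4256 m²; d = L/2 = 0.565 m
T = 2π√(I/(mgd)) = 2π√(0.4256/(9.81×0.565)) = 1.741 s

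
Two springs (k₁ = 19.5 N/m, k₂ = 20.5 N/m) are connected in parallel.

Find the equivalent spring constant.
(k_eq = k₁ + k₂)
k_eq = k₁ + k₂ = 19.5 + 20.5 = 40 N/m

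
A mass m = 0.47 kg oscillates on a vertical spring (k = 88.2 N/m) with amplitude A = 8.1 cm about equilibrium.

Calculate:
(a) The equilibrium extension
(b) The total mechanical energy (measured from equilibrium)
x_eq = mg/k = 0.47×9.81/88.2 = 0.05228 m = 5.228 cm
E = ½kA² = ½×88.2×(0.081)² = 0.2893 J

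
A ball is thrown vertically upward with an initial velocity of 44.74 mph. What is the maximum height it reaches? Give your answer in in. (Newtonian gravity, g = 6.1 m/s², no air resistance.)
h_max = v₀²/(2g) (with unit conversion) = 1291.0 in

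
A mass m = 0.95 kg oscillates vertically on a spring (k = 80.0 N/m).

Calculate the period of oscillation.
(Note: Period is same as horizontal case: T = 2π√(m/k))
T = 2π√(m/k) = 2π√(0.95/80.0) = 0.6847 s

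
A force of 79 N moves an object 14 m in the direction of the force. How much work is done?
W = Fd = 79×14 = 1106.0 J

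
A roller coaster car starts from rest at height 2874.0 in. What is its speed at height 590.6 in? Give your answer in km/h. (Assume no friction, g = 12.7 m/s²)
mgh₁ = ½mv₂² + mgh₂ → v₂ = √(2g(h₁−h₂)) = √(2×12.7×(73−15)) = 38.38 m/s = 138.2 km/h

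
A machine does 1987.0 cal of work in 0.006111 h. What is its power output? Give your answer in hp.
P = W/t = 8314 J / 22 s = 377.9 W = 0.5068 hp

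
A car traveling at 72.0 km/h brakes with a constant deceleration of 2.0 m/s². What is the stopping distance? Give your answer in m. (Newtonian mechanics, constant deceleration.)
d = v₀² / (2a) (with unit conversion) = 100.0 m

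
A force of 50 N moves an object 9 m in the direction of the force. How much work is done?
W = Fd = 50×9 = 450.0 J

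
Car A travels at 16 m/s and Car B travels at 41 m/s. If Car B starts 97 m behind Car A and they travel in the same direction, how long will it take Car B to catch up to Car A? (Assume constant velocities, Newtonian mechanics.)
Relative speed: v_rel = 41 - 16 = 25 m/s
Time to catch: t = d₀/v_rel = 97/25 = 3.88 s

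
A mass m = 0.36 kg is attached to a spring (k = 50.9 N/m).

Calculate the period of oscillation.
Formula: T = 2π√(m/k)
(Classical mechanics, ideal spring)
T = 2π√(m/k) = 2π√(0.36/50.9) = 0.5284 s; f = 1/T = 1.892 Hz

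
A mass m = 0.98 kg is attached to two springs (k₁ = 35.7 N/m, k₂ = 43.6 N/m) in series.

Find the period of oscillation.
k_eq = k₁k₂/(k₁+k₂) = 19.63 N/m
T = 2π√(m/k_eq) = 2π√(0.98/19.63) = 1.404 s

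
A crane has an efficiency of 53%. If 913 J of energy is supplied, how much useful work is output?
W_out = η × W_in = 0.53 × 913 = 483.89 J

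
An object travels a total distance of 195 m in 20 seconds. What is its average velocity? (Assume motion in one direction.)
v_avg = Δd / Δt = 195 / 20 = 9.75 m/s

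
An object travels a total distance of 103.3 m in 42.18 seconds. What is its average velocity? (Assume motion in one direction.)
v_avg = Δd / Δt = 103.3 / 42.18 = 2.45 m/s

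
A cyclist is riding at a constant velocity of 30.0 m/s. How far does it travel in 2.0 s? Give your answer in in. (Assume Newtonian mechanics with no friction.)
d = vt (with unit conversion) = 2362.0 in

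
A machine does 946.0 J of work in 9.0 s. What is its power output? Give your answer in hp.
P = W/t = 946 J / 9 s = 105.1 W = 0.141 hp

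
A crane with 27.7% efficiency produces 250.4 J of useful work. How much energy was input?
W_in = W_out/η = 250.4/0.277 = 903.97 J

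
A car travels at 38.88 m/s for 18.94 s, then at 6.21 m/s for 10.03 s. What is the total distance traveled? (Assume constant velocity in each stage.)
d₁ = v₁t₁ = 38.88 × 18.94 = 736.387 m
d₂ = v₂t₂ = 6.21 × 10.03 = 62.2863 m
d_total = 736.387 + 62.2863 = 798.67 m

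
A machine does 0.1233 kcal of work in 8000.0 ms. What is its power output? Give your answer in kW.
P = W/t = 515.9 J / 8 s = 64.49 W = 0.06449 kW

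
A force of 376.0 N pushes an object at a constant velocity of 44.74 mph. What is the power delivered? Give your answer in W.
P = Fv = 376 N × 20 m/s = 7520 W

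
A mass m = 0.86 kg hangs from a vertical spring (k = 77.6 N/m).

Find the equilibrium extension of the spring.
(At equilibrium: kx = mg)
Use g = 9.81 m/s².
x_eq = mg/k = 0.86×9.81/77.6 = 0.1087 m = 10.87 cm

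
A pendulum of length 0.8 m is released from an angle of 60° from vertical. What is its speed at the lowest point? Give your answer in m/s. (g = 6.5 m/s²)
h = L(1 − cosθ) = 0.8×(1 − cos60°) = 0.4 m
v = √(2gh) = √(2×6.5×0.4) = 2.28 m/s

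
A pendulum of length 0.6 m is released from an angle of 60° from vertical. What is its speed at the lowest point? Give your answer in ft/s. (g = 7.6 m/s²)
h = L(1 − cosθ) = 0.6×(1 − cos60°) = 0.3 m
v = √(2gh) = √(2×7.6×0.3) = 2.135 m/s = 7.006 ft/s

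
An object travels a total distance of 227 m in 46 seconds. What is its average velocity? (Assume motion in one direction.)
v_avg = Δd / Δt = 227 / 46 = 4.93 m/s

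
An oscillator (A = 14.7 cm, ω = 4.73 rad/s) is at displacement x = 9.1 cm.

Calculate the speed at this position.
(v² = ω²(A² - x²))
v = ω√(A² − x²) = 4.73×√(0.147² − 0.091²) = 0.5461 m/s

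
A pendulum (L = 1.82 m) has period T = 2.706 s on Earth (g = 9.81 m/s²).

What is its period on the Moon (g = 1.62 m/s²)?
T = 2π√(L/g), so T_moon/T_earth = √(g_earth/g_moon)
T_moon = 2π√(1.82/1.62) = 6.66 s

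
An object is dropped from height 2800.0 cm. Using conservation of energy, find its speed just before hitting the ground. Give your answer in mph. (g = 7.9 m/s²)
mgh = ½mv² → v = √(2gh) = √(2×7.9×28) = 21.03 m/s = 47.05 mph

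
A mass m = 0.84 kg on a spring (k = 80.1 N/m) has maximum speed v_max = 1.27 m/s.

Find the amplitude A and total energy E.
½mv²_max = ½kA² → A = v_max√(m/k) = 1.27×√(0.84/80.1) = 0.1301 m = 13.01 cm
E = ½mv²_max = ½×0.84×1.27² = 0.6774 J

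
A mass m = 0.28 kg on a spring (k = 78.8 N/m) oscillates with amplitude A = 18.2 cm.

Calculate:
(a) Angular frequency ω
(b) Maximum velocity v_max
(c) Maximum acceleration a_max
ω = √(k/m) = √(78.8/0.28) = 16.78 rad/s
v_max = ωA = 16.78×0.182 = 3.053 m/s
a_max = ω²A = 16.78²×0.182 = 51.22 m/s²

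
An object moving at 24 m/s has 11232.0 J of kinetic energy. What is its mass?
KE = ½mv² → m = 2KE/v² = 2×11232.0/24² = 39.0 kg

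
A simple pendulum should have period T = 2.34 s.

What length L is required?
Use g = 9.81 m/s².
T = 2π√(L/g) → L = g(T/2π)² = 9.81×(2.34/2π)² = 1.361 m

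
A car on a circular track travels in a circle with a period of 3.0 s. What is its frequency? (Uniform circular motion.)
f = 1/T = 1/3.0 = 0.3333 Hz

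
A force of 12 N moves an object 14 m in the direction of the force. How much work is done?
W = Fd = 12×14 = 168.0 J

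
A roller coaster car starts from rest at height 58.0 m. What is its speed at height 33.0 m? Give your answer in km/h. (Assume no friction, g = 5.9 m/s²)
mgh₁ = ½mv₂² + mgh₂ → v₂ = √(2g(h₁−h₂)) = √(2×5.9×(58−33)) = 17.18 m/s = 61.83 km/h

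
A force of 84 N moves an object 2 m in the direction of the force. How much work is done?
W = Fd = 84×2 = 168.0 J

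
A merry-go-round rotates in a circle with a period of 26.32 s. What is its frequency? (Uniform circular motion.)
f = 1/T = 1/26.32 = 0.038 Hz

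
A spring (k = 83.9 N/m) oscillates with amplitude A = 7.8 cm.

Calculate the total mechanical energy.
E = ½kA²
E = ½kA² = ½×83.9×(0.078)² = 0.2552 J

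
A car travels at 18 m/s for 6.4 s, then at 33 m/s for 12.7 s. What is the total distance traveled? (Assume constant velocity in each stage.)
d₁ = v₁t₁ = 18 × 6.4 = 115.2 m
d₂ = v₂t₂ = 33 × 12.7 = 419.1 m
d_total = 115.2 + 419.1 = 534.3 m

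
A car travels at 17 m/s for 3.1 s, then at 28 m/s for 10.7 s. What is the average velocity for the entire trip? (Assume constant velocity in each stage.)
d₁ = v₁t₁ = 17 × 3.1 = 52.7 m
d₂ = v₂t₂ = 28 × 10.7 = 299.6 m
d_total = 352.3 m, t_total = 13.8 s
v_avg = d_total/t_total = 352.3/13.8 = 25.53 m/s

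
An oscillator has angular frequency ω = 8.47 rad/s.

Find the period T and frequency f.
T = 2π/ω = 2π/8.47 = 0.7418 s; f = ω/2π = 1.348 Hz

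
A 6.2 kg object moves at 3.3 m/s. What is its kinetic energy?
KE = ½mv² = ½×6.2×3.3² = 33.759 J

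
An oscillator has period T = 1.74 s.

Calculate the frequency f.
f = 1/T = 1/1.74 = 0.5747 Hz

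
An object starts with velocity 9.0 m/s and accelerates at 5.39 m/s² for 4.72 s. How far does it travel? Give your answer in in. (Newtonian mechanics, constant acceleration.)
d = v₀t + ½at² (with unit conversion) = 4036.0 in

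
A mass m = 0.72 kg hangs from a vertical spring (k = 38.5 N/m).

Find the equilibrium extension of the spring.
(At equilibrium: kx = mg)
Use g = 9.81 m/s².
x_eq = mg/k = 0.72×9.81/38.5 = 0.1835 m = 18.35 cm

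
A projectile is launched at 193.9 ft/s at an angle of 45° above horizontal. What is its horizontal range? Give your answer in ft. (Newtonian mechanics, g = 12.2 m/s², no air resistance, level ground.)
R = v₀² sin(2θ) / g (with unit conversion) = 939.3 ft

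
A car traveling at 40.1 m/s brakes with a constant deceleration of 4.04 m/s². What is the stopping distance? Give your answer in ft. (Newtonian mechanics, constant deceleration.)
d = v₀² / (2a) (with unit conversion) = 652.9 ft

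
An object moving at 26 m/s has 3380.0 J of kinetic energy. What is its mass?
KE = ½mv² → m = 2KE/v² = 2×3380.0/26² = 10.0 kg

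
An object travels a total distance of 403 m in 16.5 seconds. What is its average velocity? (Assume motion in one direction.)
v_avg = Δd / Δt = 403 / 16.5 = 24.42 m/s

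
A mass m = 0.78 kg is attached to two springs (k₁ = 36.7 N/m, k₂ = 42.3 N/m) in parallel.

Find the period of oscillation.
k_eq = k₁+k₂ = 79 N/m
T = 2π√(m/k_eq) = 2π√(0.78/79) = 0.6243 s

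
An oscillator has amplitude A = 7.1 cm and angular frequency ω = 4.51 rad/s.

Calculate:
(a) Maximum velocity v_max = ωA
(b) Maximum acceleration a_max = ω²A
v_max = ωA = 4.51×0.071 = 0.3202 m/s
a_max = ω²A = 4.51²×0.071 = 1.444 m/s²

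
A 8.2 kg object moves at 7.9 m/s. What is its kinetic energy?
KE = ½mv² = ½×8.2×7.9² = 255.881 J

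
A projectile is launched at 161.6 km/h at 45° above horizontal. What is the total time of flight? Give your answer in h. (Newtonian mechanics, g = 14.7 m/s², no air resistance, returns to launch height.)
T = 2v₀sin(θ)/g (with unit conversion) = 0.0012 h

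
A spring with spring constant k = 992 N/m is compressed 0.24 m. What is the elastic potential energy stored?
PE = ½kx² = ½×992×0.24² = 28.57 J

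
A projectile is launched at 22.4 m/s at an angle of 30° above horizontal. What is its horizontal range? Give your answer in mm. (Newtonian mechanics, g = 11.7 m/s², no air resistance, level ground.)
R = v₀² sin(2θ) / g (with unit conversion) = 37140.0 mm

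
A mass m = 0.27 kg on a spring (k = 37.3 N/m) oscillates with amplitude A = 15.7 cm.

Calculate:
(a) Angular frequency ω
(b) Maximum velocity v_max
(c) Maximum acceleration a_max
ω = √(k/m) = √(37.3/0.27) = 11.75 rad/s
v_max = ωA = 11.75×0.157 = 1.845 m/s
a_max = ω²A = 11.75²×0.157 = 21.69 m/s²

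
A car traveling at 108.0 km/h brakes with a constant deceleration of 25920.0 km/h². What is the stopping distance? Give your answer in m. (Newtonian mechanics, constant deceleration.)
d = v₀² / (2a) (with unit conversion) = 225.0 m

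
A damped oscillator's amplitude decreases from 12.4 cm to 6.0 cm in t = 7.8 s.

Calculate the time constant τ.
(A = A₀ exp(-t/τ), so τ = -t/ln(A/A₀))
A/A₀ = 6.0/12.4 = 0.4839; ln(A/A₀) = -0.7259
τ = −t/ln(A/A₀) = −7.8/-0.7259 = 10.74 s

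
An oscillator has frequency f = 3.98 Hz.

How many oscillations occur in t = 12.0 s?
n = f×t = 3.98×12.0 = 47.76 oscillations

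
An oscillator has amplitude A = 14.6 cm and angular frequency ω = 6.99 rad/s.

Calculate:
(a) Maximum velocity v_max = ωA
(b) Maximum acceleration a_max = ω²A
v_max = ωA = 6.99×0.146 = 1.021 m/s
a_max = ω²A = 6.99²×0.146 = 7.134 m/s²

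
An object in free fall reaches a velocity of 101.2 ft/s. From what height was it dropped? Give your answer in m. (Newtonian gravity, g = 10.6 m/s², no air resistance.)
h = v²/(2g) (with unit conversion) = 44.88 m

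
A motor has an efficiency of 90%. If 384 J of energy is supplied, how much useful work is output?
W_out = η × W_in = 0.9 × 384 = 345.6 J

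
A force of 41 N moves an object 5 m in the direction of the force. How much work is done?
W = Fd = 41×5 = 205.0 J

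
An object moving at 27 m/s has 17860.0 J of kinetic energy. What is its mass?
KE = ½mv² → m = 2KE/v² = 2×17860.0/27² = 49.0 kg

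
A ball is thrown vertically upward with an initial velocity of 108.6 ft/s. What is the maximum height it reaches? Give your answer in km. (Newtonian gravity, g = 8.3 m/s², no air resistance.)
h_max = v₀²/(2g) (with unit conversion) = 0.06601 km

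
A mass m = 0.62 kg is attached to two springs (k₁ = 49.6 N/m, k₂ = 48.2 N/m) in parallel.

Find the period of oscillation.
k_eq = k₁+k₂ = 97.8 N/m
T = 2π√(m/k_eq) = 2π√(0.62/97.8) = 0.5003 s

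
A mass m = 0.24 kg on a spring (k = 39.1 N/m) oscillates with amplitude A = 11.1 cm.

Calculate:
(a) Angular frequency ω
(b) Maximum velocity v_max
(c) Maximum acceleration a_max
ω = √(k/m) = √(39.1/0.24) = 12.76 rad/s
v_max = ωA = 12.76×0.111 = 1.417 m/s
a_max = ω²A = 12.76²×0.111 = 18.08 m/s²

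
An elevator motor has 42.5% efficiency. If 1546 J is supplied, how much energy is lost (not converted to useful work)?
W_out = η × W_in = 0.425×1546 = 657.05 J
W_lost = W_in − W_out = 1546 − 657.05 = 888.95 J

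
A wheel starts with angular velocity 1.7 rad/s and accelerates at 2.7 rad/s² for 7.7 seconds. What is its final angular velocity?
ω = ω₀ + αt = 1.7 + 2.7 × 7.7 = 22.49 rad/s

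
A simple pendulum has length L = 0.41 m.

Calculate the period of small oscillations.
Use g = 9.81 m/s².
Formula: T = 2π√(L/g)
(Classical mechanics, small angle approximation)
T = 2π√(L/g) = 2π√(0.41/9.81) = 1.285 s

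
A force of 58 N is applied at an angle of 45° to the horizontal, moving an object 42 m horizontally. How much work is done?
W = Fd cosθ = 58×42×cos(45°) = 1722.5 J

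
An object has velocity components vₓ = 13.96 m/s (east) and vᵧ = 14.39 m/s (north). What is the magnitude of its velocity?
|v| = √(vₓ² + vᵧ²) = √(13.96² + 14.39²) = √(401.954) = 20.05 m/s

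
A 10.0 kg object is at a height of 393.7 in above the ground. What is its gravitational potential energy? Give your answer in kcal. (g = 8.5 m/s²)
PE = mgh = 10 kg × 8.5 m/s² × 10 m = 850 J = 0.2032 kcal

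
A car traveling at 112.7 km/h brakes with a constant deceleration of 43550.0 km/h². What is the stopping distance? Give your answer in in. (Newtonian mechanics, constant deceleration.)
d = v₀² / (2a) (with unit conversion) = 5741.0 in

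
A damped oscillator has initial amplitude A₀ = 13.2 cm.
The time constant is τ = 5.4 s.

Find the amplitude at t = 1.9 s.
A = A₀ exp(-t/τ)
A = A₀ exp(−t/τ) = 13.2×exp(−1.9/5.4) = 9.285 cm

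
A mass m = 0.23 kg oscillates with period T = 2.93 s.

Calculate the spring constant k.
T = 2π√(m/k) → k = m(2π/T)² = 0.23×(2π/2.93)² = 1.058 N/m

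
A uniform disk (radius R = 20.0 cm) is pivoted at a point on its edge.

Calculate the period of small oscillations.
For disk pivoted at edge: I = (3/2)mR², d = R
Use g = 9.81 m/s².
I/m = (3/2)R² = 0.06 m²; d = R = 0.2 m
T = 2π√((3/2)R²/(gR)) = 2π√(3R/(2g)) = 1.099 s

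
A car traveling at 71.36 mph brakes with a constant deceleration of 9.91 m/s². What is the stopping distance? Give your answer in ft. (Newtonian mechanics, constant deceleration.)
d = v₀² / (2a) (with unit conversion) = 168.5 ft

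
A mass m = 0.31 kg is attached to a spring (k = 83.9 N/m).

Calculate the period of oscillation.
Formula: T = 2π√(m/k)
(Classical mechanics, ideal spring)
T = 2π√(m/k) = 2π√(0.31/83.9) = 0.3819 s; f = 1/T = 2.618 Hz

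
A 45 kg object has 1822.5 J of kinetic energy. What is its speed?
KE = ½mv² → v = √(2KE/m) = √(2×1822.5/45) = 9.0 m/s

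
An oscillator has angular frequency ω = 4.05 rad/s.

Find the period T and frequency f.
T = 2π/ω = 2π/4.05 = 1.551 s; f = ω/2π = 0.6446 Hz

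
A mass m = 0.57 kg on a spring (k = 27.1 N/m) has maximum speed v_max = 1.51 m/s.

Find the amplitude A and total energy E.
½mv²_max = ½kA² → A = v_max√(m/k) = 1.51×√(0.57/27.1) = 0.219 m = 21.9 cm
E = ½mv²_max = ½×0.57×1.51² = 0.6498 J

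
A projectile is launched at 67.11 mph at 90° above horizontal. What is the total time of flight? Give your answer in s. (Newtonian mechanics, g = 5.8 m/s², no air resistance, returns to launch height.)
T = 2v₀sin(θ)/g (with unit conversion) = 10.35 s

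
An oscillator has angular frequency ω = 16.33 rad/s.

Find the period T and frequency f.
T = 2π/ω = 2π/16.33 = 0.3848 s; f = ω/2π = 2.599 Hz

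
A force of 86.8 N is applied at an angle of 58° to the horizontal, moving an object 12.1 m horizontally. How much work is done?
W = Fd cosθ = 86.8×12.1×cos(58°) = 556.56 J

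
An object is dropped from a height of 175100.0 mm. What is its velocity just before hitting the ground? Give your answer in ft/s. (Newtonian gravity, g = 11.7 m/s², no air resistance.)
v = √(2gh) (with unit conversion) = 210.0 ft/s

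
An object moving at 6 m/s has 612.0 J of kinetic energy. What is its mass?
KE = ½mv² → m = 2KE/v² = 2×612.0/6² = 34.0 kg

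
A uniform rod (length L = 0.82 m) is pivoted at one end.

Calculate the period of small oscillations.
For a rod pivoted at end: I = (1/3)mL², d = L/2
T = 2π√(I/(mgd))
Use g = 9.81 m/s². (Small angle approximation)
I/m = (1/3)L² = 0.2241 m²; d = L/2 = 0.41 m
T = 2π√(I/(mgd)) = 2π√(0.2241/(9.81×0.41)) = 1.483 s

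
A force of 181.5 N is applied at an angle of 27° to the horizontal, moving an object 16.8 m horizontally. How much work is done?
W = Fd cosθ = 181.5×16.8×cos(27°) = 2716.9 J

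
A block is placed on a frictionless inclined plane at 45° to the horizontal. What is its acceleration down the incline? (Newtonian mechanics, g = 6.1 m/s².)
a = g sin(θ) = 6.1 × sin(45°) = 6.1 × 0.7071 = 4.31 m/s²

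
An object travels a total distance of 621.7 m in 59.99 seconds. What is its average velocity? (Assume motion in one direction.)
v_avg = Δd / Δt = 621.7 / 59.99 = 10.36 m/s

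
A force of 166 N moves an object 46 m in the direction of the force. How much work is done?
W = Fd = 166×46 = 7636.0 J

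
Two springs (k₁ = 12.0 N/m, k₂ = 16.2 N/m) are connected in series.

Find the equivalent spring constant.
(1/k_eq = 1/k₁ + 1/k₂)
1/k_eq = 1/12.0 + 1/16.2 = 0.14506; k_eq = 6.894 N/m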